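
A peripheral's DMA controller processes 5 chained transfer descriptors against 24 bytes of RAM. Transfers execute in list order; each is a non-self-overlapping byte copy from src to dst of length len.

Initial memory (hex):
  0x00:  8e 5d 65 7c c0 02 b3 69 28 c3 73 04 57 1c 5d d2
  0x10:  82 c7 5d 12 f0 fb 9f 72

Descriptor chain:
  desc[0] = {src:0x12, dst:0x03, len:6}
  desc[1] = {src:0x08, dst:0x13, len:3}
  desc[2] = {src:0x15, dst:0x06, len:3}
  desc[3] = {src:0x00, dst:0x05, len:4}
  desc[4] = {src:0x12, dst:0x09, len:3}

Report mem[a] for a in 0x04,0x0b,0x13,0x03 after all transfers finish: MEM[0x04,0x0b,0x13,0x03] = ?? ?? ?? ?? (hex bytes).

MEM[0x04,0x0b,0x13,0x03] = 12 c3 72 5d

#0 dst[0x03+6] := {0x5d,0x12,0xf0,0xfb,0x9f,0x72}
#1 dst[0x13+3] := {0x72,0xc3,0x73}
#2 dst[0x06+3] := {0x73,0x9f,0x72}
#3 dst[0x05+4] := {0x8e,0x5d,0x65,0x5d}
#4 dst[0x09+3] := {0x5d,0x72,0xc3}
query mem[0x04]=0x12, mem[0x0b]=0xc3, mem[0x13]=0x72, mem[0x03]=0x5d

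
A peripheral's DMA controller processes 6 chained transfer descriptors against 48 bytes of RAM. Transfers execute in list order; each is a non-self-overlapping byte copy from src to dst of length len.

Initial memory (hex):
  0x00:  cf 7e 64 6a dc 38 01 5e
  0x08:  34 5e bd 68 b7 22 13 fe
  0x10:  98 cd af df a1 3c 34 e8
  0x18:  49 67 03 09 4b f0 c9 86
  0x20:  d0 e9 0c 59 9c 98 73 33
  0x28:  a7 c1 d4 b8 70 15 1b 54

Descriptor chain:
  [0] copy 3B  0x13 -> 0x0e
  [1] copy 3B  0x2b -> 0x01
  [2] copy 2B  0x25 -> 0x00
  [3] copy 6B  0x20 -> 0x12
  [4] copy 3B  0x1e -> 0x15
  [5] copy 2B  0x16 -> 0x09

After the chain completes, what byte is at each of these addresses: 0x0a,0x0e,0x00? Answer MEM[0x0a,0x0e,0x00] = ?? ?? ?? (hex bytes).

  after D0: wrote 3B at 0x0e = dfa13c
  after D1: wrote 3B at 0x01 = b87015
  after D2: wrote 2B at 0x00 = 9873
  after D3: wrote 6B at 0x12 = d0e90c599c98
  after D4: wrote 3B at 0x15 = c986d0
  after D5: wrote 2B at 0x09 = 86d0
query mem[0x0a]=0xd0, mem[0x0e]=0xdf, mem[0x00]=0x98

MEM[0x0a,0x0e,0x00] = d0 df 98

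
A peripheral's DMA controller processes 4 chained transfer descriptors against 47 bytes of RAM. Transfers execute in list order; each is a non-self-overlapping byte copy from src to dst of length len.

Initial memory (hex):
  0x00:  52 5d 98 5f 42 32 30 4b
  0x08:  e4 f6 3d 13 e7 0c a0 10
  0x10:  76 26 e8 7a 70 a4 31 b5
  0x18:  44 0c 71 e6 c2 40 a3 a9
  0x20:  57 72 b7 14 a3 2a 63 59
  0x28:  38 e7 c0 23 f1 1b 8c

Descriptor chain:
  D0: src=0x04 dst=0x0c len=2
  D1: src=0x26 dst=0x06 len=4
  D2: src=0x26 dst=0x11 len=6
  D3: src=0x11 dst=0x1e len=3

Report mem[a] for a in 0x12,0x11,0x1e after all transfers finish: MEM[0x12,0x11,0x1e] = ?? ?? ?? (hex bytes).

[0] 0x04->0x0c len=2 : 42 32
[1] 0x26->0x06 len=4 : 63 59 38 e7
[2] 0x26->0x11 len=6 : 63 59 38 e7 c0 23
[3] 0x11->0x1e len=3 : 63 59 38
query mem[0x12]=0x59, mem[0x11]=0x63, mem[0x1e]=0x63

MEM[0x12,0x11,0x1e] = 59 63 63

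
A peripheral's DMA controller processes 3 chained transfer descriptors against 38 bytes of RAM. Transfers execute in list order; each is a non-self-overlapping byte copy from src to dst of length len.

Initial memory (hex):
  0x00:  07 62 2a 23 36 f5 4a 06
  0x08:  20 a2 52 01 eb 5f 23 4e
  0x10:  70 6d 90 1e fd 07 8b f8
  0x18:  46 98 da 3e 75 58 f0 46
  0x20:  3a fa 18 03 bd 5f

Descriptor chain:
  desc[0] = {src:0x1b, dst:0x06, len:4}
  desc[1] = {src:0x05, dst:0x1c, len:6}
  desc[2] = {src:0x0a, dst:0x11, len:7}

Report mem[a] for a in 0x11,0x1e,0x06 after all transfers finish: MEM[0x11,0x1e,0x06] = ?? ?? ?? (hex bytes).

MEM[0x11,0x1e,0x06] = 52 75 3e

D0: mem[0x06..0x09] <- [3e 75 58 f0]
D1: mem[0x1c..0x21] <- [f5 3e 75 58 f0 52]
D2: mem[0x11..0x17] <- [52 01 eb 5f 23 4e 70]
query mem[0x11]=0x52, mem[0x1e]=0x75, mem[0x06]=0x3e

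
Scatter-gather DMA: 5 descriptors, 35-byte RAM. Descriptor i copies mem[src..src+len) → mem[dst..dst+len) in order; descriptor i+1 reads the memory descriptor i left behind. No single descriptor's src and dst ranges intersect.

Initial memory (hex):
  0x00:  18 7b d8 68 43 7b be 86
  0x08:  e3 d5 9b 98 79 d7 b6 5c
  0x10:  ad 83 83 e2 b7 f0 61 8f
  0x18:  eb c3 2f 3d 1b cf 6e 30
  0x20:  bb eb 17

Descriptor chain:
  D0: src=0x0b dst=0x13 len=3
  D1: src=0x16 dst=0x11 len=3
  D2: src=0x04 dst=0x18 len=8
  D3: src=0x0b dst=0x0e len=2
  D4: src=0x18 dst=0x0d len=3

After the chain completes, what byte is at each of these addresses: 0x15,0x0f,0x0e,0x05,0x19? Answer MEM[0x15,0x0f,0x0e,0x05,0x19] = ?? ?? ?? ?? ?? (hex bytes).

MEM[0x15,0x0f,0x0e,0x05,0x19] = d7 be 7b 7b 7b

[0] 0x0b->0x13 len=3 : 98 79 d7
[1] 0x16->0x11 len=3 : 61 8f eb
[2] 0x04->0x18 len=8 : 43 7b be 86 e3 d5 9b 98
[3] 0x0b->0x0e len=2 : 98 79
[4] 0x18->0x0d len=3 : 43 7b be
query mem[0x15]=0xd7, mem[0x0f]=0xbe, mem[0x0e]=0x7b, mem[0x05]=0x7b, mem[0x19]=0x7b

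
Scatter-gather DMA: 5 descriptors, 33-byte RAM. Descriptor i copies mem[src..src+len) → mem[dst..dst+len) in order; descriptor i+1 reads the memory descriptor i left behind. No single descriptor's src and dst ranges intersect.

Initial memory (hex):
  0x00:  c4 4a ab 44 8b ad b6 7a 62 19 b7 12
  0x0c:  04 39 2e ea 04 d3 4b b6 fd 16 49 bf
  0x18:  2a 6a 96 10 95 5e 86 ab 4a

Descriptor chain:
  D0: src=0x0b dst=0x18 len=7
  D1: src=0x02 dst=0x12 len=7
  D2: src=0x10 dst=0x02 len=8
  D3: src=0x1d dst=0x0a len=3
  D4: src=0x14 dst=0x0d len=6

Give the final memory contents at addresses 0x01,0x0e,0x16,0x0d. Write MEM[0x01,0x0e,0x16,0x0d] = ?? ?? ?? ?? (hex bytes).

MEM[0x01,0x0e,0x16,0x0d] = 4a ad b6 8b

D0: mem[0x18..0x1e] <- [12 04 39 2e ea 04 d3]
D1: mem[0x12..0x18] <- [ab 44 8b ad b6 7a 62]
D2: mem[0x02..0x09] <- [04 d3 ab 44 8b ad b6 7a]
D3: mem[0x0a..0x0c] <- [04 d3 ab]
D4: mem[0x0d..0x12] <- [8b ad b6 7a 62 04]
query mem[0x01]=0x4a, mem[0x0e]=0xad, mem[0x16]=0xb6, mem[0x0d]=0x8b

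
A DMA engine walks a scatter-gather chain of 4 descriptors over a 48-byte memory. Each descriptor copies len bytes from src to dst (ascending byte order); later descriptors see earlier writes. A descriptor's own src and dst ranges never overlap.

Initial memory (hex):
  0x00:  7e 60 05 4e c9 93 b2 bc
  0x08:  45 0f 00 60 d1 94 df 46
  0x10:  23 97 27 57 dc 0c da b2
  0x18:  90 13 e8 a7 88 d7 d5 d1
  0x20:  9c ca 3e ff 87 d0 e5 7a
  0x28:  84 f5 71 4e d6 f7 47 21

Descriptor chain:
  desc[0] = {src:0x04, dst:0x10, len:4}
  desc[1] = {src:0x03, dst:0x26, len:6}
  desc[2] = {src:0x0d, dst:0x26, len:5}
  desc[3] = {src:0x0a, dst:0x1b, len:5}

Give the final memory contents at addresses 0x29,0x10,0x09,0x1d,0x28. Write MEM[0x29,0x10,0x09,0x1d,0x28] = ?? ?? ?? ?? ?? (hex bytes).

MEM[0x29,0x10,0x09,0x1d,0x28] = c9 c9 0f d1 46

  after D0: wrote 4B at 0x10 = c993b2bc
  after D1: wrote 6B at 0x26 = 4ec993b2bc45
  after D2: wrote 5B at 0x26 = 94df46c993
  after D3: wrote 5B at 0x1b = 0060d194df
query mem[0x29]=0xc9, mem[0x10]=0xc9, mem[0x09]=0x0f, mem[0x1d]=0xd1, mem[0x28]=0x46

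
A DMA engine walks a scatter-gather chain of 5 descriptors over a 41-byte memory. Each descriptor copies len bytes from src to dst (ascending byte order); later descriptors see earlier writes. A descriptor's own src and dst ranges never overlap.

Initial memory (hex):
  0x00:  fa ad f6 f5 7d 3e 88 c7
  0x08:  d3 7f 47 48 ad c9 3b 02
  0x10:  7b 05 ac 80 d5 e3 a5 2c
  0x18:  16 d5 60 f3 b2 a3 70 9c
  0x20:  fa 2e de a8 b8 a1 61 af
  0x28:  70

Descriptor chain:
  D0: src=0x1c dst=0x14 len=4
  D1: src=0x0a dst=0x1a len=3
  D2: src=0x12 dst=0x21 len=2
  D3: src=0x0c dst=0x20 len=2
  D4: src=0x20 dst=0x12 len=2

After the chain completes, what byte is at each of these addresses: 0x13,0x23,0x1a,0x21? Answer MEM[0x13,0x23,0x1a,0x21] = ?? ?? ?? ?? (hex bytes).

MEM[0x13,0x23,0x1a,0x21] = c9 a8 47 c9

[0] 0x1c->0x14 len=4 : b2 a3 70 9c
[1] 0x0a->0x1a len=3 : 47 48 ad
[2] 0x12->0x21 len=2 : ac 80
[3] 0x0c->0x20 len=2 : ad c9
[4] 0x20->0x12 len=2 : ad c9
query mem[0x13]=0xc9, mem[0x23]=0xa8, mem[0x1a]=0x47, mem[0x21]=0xc9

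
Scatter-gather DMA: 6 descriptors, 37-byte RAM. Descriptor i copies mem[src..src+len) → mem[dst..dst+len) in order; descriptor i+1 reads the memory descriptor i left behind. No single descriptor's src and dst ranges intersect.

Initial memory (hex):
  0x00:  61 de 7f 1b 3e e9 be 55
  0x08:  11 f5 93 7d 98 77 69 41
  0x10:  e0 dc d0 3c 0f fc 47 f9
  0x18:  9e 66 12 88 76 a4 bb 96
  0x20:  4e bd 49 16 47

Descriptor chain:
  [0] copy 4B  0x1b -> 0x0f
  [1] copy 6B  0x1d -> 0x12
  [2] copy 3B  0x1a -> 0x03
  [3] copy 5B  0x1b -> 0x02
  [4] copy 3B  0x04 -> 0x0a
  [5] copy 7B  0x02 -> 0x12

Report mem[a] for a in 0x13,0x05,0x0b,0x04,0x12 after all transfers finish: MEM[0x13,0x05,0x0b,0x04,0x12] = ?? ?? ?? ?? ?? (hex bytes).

MEM[0x13,0x05,0x0b,0x04,0x12] = 76 bb bb a4 88

D0: mem[0x0f..0x12] <- [88 76 a4 bb]
D1: mem[0x12..0x17] <- [a4 bb 96 4e bd 49]
D2: mem[0x03..0x05] <- [12 88 76]
D3: mem[0x02..0x06] <- [88 76 a4 bb 96]
D4: mem[0x0a..0x0c] <- [a4 bb 96]
D5: mem[0x12..0x18] <- [88 76 a4 bb 96 55 11]
query mem[0x13]=0x76, mem[0x05]=0xbb, mem[0x0b]=0xbb, mem[0x04]=0xa4, mem[0x12]=0x88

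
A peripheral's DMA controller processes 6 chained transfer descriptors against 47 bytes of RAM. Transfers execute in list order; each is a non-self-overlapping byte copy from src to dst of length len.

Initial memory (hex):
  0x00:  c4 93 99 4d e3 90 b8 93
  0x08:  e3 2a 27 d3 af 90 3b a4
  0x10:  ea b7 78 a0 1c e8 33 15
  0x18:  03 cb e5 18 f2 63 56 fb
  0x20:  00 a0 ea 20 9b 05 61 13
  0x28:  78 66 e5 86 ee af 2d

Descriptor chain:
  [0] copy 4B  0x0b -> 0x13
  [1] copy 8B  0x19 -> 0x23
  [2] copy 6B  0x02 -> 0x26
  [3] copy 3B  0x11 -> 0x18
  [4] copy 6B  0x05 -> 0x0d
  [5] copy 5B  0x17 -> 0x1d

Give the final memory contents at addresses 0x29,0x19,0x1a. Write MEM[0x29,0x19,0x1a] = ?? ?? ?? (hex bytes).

D0: mem[0x13..0x16] <- [d3 af 90 3b]
D1: mem[0x23..0x2a] <- [cb e5 18 f2 63 56 fb 00]
D2: mem[0x26..0x2b] <- [99 4d e3 90 b8 93]
D3: mem[0x18..0x1a] <- [b7 78 d3]
D4: mem[0x0d..0x12] <- [90 b8 93 e3 2a 27]
D5: mem[0x1d..0x21] <- [15 b7 78 d3 18]
query mem[0x29]=0x90, mem[0x19]=0x78, mem[0x1a]=0xd3

MEM[0x29,0x19,0x1a] = 90 78 d3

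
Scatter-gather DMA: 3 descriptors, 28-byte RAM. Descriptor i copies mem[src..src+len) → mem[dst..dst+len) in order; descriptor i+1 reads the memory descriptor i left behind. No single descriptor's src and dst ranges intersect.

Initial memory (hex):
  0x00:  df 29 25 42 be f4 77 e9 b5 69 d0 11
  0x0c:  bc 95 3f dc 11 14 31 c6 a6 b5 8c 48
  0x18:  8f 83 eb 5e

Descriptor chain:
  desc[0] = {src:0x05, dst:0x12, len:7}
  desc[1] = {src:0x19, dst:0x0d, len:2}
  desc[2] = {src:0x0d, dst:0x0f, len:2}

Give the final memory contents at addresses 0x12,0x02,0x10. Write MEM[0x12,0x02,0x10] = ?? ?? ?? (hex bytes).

MEM[0x12,0x02,0x10] = f4 25 eb

[0] 0x05->0x12 len=7 : f4 77 e9 b5 69 d0 11
[1] 0x19->0x0d len=2 : 83 eb
[2] 0x0d->0x0f len=2 : 83 eb
query mem[0x12]=0xf4, mem[0x02]=0x25, mem[0x10]=0xeb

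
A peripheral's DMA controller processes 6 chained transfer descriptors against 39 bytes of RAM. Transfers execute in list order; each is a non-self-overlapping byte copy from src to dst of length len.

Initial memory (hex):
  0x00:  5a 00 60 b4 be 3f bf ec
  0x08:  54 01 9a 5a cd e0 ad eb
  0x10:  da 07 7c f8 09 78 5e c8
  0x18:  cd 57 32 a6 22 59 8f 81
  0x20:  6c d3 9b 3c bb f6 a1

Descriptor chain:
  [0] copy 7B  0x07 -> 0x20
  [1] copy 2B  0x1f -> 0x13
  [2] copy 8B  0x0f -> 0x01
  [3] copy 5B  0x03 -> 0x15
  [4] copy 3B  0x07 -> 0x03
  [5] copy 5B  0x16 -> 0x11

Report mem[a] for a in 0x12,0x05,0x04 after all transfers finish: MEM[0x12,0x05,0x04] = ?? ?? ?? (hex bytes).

D0: mem[0x20..0x26] <- [ec 54 01 9a 5a cd e0]
D1: mem[0x13..0x14] <- [81 ec]
D2: mem[0x01..0x08] <- [eb da 07 7c 81 ec 78 5e]
D3: mem[0x15..0x19] <- [07 7c 81 ec 78]
D4: mem[0x03..0x05] <- [78 5e 01]
D5: mem[0x11..0x15] <- [7c 81 ec 78 32]
query mem[0x12]=0x81, mem[0x05]=0x01, mem[0x04]=0x5e

MEM[0x12,0x05,0x04] = 81 01 5e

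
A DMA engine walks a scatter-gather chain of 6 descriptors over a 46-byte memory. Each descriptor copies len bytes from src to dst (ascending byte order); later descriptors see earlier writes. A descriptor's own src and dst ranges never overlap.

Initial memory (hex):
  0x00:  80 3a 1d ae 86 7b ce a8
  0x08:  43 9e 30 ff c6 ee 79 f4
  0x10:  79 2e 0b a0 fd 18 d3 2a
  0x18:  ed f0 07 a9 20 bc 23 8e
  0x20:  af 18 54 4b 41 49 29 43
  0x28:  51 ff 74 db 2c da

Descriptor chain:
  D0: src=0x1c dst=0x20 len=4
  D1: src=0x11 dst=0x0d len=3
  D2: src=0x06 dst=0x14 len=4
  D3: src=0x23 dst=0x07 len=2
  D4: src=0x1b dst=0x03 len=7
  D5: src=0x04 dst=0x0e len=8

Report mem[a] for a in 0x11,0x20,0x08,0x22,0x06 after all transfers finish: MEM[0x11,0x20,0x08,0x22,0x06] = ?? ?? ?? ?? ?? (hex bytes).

D0: mem[0x20..0x23] <- [20 bc 23 8e]
D1: mem[0x0d..0x0f] <- [2e 0b a0]
D2: mem[0x14..0x17] <- [ce a8 43 9e]
D3: mem[0x07..0x08] <- [8e 41]
D4: mem[0x03..0x09] <- [a9 20 bc 23 8e 20 bc]
D5: mem[0x0e..0x15] <- [20 bc 23 8e 20 bc 30 ff]
query mem[0x11]=0x8e, mem[0x20]=0x20, mem[0x08]=0x20, mem[0x22]=0x23, mem[0x06]=0x23

MEM[0x11,0x20,0x08,0x22,0x06] = 8e 20 20 23 23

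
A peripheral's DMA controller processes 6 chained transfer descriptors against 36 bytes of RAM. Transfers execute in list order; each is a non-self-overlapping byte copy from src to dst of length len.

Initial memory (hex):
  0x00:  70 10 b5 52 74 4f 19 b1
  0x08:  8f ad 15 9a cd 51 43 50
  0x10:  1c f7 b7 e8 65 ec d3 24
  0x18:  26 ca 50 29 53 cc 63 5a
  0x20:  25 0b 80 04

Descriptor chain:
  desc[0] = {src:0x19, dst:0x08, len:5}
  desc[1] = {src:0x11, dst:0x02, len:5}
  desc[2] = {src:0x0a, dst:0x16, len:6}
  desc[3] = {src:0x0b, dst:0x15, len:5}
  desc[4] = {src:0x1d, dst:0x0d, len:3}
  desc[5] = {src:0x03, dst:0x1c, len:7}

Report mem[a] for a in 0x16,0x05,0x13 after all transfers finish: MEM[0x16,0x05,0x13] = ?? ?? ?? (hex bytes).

[0] 0x19->0x08 len=5 : ca 50 29 53 cc
[1] 0x11->0x02 len=5 : f7 b7 e8 65 ec
[2] 0x0a->0x16 len=6 : 29 53 cc 51 43 50
[3] 0x0b->0x15 len=5 : 53 cc 51 43 50
[4] 0x1d->0x0d len=3 : cc 63 5a
[5] 0x03->0x1c len=7 : b7 e8 65 ec b1 ca 50
query mem[0x16]=0xcc, mem[0x05]=0x65, mem[0x13]=0xe8

MEM[0x16,0x05,0x13] = cc 65 e8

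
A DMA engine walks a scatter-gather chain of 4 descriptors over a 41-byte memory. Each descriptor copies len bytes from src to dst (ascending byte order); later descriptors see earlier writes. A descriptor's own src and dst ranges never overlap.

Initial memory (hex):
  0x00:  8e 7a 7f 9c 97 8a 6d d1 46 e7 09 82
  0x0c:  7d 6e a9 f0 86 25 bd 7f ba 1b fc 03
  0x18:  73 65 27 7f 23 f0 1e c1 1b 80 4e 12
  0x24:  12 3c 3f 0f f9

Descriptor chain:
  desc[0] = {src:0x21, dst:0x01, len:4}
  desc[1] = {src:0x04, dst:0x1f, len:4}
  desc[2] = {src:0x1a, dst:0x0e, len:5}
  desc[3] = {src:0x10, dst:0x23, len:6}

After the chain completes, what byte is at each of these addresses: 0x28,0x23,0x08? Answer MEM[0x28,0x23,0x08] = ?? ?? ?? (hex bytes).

MEM[0x28,0x23,0x08] = 1b 23 46

  after D0: wrote 4B at 0x01 = 804e1212
  after D1: wrote 4B at 0x1f = 128a6dd1
  after D2: wrote 5B at 0x0e = 277f23f01e
  after D3: wrote 6B at 0x23 = 23f01e7fba1b
query mem[0x28]=0x1b, mem[0x23]=0x23, mem[0x08]=0x46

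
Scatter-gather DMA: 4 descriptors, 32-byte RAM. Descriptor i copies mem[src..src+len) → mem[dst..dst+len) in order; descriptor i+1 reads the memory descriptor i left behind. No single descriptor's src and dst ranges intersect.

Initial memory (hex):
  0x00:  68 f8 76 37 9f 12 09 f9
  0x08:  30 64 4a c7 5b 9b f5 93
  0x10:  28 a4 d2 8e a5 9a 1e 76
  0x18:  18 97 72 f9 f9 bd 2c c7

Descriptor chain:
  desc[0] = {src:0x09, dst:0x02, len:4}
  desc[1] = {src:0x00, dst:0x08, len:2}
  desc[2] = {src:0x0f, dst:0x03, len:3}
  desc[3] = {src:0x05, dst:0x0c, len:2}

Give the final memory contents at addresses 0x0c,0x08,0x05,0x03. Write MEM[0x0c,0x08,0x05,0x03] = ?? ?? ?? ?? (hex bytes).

D0: mem[0x02..0x05] <- [64 4a c7 5b]
D1: mem[0x08..0x09] <- [68 f8]
D2: mem[0x03..0x05] <- [93 28 a4]
D3: mem[0x0c..0x0d] <- [a4 09]
query mem[0x0c]=0xa4, mem[0x08]=0x68, mem[0x05]=0xa4, mem[0x03]=0x93

MEM[0x0c,0x08,0x05,0x03] = a4 68 a4 93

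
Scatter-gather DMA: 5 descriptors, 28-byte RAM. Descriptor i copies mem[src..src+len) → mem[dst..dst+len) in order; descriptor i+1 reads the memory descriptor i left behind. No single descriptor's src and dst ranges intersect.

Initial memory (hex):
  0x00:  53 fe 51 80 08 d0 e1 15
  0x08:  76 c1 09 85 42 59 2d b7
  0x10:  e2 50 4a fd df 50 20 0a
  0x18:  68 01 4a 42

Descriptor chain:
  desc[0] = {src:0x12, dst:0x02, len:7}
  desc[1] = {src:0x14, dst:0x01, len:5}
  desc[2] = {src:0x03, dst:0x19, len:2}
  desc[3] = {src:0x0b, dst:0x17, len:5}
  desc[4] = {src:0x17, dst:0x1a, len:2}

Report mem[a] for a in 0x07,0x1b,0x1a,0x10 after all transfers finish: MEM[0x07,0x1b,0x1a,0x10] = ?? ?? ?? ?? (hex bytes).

#0 dst[0x02+7] := {0x4a,0xfd,0xdf,0x50,0x20,0x0a,0x68}
#1 dst[0x01+5] := {0xdf,0x50,0x20,0x0a,0x68}
#2 dst[0x19+2] := {0x20,0x0a}
#3 dst[0x17+5] := {0x85,0x42,0x59,0x2d,0xb7}
#4 dst[0x1a+2] := {0x85,0x42}
query mem[0x07]=0x0a, mem[0x1b]=0x42, mem[0x1a]=0x85, mem[0x10]=0xe2

MEM[0x07,0x1b,0x1a,0x10] = 0a 42 85 e2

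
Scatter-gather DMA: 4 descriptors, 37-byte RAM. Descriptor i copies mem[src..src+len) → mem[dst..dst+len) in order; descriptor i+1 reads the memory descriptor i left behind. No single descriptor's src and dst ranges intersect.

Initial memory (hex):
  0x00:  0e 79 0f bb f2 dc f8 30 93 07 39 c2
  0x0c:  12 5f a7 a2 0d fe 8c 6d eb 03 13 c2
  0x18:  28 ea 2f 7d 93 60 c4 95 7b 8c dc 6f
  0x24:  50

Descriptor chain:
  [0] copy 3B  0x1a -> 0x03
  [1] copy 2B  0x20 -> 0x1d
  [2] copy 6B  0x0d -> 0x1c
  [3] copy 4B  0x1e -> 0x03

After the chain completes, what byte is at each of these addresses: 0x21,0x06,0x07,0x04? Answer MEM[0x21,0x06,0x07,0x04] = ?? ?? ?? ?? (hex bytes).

#0 dst[0x03+3] := {0x2f,0x7d,0x93}
#1 dst[0x1d+2] := {0x7b,0x8c}
#2 dst[0x1c+6] := {0x5f,0xa7,0xa2,0x0d,0xfe,0x8c}
#3 dst[0x03+4] := {0xa2,0x0d,0xfe,0x8c}
query mem[0x21]=0x8c, mem[0x06]=0x8c, mem[0x07]=0x30, mem[0x04]=0x0d

MEM[0x21,0x06,0x07,0x04] = 8c 8c 30 0d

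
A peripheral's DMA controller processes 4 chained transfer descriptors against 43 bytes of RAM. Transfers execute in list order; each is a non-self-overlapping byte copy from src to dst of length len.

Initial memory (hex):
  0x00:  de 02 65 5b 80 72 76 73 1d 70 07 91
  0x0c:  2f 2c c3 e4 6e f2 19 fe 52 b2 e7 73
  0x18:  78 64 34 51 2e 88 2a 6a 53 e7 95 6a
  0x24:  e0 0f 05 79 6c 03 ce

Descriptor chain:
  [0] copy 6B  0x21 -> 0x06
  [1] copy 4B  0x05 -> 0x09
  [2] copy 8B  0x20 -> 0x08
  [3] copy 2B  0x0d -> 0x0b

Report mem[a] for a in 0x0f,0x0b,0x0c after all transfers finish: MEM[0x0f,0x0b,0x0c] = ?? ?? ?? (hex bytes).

MEM[0x0f,0x0b,0x0c] = 79 0f 05

#0 dst[0x06+6] := {0xe7,0x95,0x6a,0xe0,0x0f,0x05}
#1 dst[0x09+4] := {0x72,0xe7,0x95,0x6a}
#2 dst[0x08+8] := {0x53,0xe7,0x95,0x6a,0xe0,0x0f,0x05,0x79}
#3 dst[0x0b+2] := {0x0f,0x05}
query mem[0x0f]=0x79, mem[0x0b]=0x0f, mem[0x0c]=0x05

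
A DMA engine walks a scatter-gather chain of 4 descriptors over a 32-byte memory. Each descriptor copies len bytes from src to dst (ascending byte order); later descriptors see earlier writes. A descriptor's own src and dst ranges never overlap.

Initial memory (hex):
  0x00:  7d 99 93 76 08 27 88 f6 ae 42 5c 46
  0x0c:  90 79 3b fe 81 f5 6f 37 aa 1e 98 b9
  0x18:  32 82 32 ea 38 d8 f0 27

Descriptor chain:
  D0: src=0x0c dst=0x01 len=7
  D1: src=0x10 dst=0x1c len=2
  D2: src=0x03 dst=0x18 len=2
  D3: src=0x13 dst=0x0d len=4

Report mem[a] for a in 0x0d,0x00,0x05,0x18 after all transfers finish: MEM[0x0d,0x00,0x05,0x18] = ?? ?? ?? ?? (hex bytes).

MEM[0x0d,0x00,0x05,0x18] = 37 7d 81 3b

  after D0: wrote 7B at 0x01 = 90793bfe81f56f
  after D1: wrote 2B at 0x1c = 81f5
  after D2: wrote 2B at 0x18 = 3bfe
  after D3: wrote 4B at 0x0d = 37aa1e98
query mem[0x0d]=0x37, mem[0x00]=0x7d, mem[0x05]=0x81, mem[0x18]=0x3b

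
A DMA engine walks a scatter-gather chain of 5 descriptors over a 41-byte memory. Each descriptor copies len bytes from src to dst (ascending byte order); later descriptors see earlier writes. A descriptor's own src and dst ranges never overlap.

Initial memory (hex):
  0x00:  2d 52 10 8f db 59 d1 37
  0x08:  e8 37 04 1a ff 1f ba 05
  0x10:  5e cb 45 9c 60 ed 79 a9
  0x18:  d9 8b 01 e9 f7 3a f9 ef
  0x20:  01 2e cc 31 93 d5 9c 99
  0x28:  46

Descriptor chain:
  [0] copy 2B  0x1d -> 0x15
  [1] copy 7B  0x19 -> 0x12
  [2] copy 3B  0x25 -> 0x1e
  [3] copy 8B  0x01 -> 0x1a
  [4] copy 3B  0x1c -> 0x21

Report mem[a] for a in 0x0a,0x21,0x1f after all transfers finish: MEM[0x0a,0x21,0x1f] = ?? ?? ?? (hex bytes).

MEM[0x0a,0x21,0x1f] = 04 8f d1

[0] 0x1d->0x15 len=2 : 3a f9
[1] 0x19->0x12 len=7 : 8b 01 e9 f7 3a f9 ef
[2] 0x25->0x1e len=3 : d5 9c 99
[3] 0x01->0x1a len=8 : 52 10 8f db 59 d1 37 e8
[4] 0x1c->0x21 len=3 : 8f db 59
query mem[0x0a]=0x04, mem[0x21]=0x8f, mem[0x1f]=0xd1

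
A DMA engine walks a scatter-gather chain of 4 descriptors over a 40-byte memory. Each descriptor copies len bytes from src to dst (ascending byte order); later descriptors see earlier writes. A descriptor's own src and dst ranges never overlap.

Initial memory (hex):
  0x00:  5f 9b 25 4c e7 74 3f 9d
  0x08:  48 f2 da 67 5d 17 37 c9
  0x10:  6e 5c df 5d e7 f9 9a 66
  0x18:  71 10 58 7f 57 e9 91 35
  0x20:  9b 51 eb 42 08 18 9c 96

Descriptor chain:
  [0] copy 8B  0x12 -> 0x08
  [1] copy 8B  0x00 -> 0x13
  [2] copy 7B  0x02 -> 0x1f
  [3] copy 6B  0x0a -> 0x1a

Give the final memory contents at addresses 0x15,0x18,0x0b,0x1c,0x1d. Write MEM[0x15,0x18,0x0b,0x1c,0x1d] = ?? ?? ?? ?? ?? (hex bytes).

MEM[0x15,0x18,0x0b,0x1c,0x1d] = 25 74 f9 9a 66

  after D0: wrote 8B at 0x08 = df5de7f99a667110
  after D1: wrote 8B at 0x13 = 5f9b254ce7743f9d
  after D2: wrote 7B at 0x1f = 254ce7743f9ddf
  after D3: wrote 6B at 0x1a = e7f99a667110
query mem[0x15]=0x25, mem[0x18]=0x74, mem[0x0b]=0xf9, mem[0x1c]=0x9a, mem[0x1d]=0x66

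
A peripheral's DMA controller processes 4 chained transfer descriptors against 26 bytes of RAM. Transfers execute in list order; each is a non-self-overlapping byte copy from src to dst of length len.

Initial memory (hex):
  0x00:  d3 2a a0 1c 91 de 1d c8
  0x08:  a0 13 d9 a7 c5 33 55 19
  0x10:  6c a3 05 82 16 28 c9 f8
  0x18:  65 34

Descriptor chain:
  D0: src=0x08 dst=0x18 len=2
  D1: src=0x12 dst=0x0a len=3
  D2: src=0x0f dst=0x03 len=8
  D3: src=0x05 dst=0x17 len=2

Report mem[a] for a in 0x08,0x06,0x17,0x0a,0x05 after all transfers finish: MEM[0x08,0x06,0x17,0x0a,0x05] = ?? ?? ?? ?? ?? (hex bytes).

MEM[0x08,0x06,0x17,0x0a,0x05] = 16 05 a3 c9 a3

[0] 0x08->0x18 len=2 : a0 13
[1] 0x12->0x0a len=3 : 05 82 16
[2] 0x0f->0x03 len=8 : 19 6c a3 05 82 16 28 c9
[3] 0x05->0x17 len=2 : a3 05
query mem[0x08]=0x16, mem[0x06]=0x05, mem[0x17]=0xa3, mem[0x0a]=0xc9, mem[0x05]=0xa3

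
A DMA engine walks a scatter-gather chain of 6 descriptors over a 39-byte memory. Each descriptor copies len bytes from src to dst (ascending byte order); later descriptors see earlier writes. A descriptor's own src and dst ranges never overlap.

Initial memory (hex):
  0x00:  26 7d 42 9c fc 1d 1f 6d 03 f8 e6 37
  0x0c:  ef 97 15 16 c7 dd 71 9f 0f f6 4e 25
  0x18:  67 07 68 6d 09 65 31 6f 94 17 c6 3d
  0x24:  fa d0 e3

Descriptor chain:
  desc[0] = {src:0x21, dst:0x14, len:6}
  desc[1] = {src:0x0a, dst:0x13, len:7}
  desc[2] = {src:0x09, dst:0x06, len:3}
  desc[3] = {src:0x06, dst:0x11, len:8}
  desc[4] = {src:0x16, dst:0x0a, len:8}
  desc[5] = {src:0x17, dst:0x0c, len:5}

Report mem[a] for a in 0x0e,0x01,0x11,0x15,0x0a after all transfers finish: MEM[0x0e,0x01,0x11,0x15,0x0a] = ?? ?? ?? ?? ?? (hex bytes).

MEM[0x0e,0x01,0x11,0x15,0x0a] = c7 7d 65 e6 37

#0 dst[0x14+6] := {0x17,0xc6,0x3d,0xfa,0xd0,0xe3}
#1 dst[0x13+7] := {0xe6,0x37,0xef,0x97,0x15,0x16,0xc7}
#2 dst[0x06+3] := {0xf8,0xe6,0x37}
#3 dst[0x11+8] := {0xf8,0xe6,0x37,0xf8,0xe6,0x37,0xef,0x97}
#4 dst[0x0a+8] := {0x37,0xef,0x97,0xc7,0x68,0x6d,0x09,0x65}
#5 dst[0x0c+5] := {0xef,0x97,0xc7,0x68,0x6d}
query mem[0x0e]=0xc7, mem[0x01]=0x7d, mem[0x11]=0x65, mem[0x15]=0xe6, mem[0x0a]=0x37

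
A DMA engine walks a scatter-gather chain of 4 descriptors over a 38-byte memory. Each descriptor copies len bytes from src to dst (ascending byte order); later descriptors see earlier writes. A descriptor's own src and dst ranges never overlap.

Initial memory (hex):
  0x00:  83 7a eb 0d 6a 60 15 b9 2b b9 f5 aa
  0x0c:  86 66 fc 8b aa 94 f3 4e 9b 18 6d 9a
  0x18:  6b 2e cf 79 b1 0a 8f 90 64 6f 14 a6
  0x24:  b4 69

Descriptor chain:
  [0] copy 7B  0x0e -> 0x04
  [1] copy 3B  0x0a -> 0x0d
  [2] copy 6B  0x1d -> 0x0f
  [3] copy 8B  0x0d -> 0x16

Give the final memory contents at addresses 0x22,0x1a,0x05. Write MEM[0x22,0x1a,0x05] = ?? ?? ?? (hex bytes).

  after D0: wrote 7B at 0x04 = fc8baa94f34e9b
  after D1: wrote 3B at 0x0d = 9baa86
  after D2: wrote 6B at 0x0f = 0a8f90646f14
  after D3: wrote 8B at 0x16 = 9baa0a8f90646f14
query mem[0x22]=0x14, mem[0x1a]=0x90, mem[0x05]=0x8b

MEM[0x22,0x1a,0x05] = 14 90 8b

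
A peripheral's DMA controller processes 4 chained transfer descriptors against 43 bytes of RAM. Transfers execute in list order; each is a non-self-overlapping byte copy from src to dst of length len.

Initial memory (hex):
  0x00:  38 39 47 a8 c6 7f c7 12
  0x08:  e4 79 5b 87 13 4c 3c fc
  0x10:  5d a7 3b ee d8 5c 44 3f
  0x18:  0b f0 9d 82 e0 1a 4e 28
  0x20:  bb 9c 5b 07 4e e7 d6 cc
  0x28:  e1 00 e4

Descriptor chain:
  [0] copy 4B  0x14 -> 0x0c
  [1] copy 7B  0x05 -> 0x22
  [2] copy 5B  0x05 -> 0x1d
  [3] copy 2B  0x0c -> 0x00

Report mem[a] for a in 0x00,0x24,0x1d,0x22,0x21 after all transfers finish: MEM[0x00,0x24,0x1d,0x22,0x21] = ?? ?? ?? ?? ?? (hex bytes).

#0 dst[0x0c+4] := {0xd8,0x5c,0x44,0x3f}
#1 dst[0x22+7] := {0x7f,0xc7,0x12,0xe4,0x79,0x5b,0x87}
#2 dst[0x1d+5] := {0x7f,0xc7,0x12,0xe4,0x79}
#3 dst[0x00+2] := {0xd8,0x5c}
query mem[0x00]=0xd8, mem[0x24]=0x12, mem[0x1d]=0x7f, mem[0x22]=0x7f, mem[0x21]=0x79

MEM[0x00,0x24,0x1d,0x22,0x21] = d8 12 7f 7f 79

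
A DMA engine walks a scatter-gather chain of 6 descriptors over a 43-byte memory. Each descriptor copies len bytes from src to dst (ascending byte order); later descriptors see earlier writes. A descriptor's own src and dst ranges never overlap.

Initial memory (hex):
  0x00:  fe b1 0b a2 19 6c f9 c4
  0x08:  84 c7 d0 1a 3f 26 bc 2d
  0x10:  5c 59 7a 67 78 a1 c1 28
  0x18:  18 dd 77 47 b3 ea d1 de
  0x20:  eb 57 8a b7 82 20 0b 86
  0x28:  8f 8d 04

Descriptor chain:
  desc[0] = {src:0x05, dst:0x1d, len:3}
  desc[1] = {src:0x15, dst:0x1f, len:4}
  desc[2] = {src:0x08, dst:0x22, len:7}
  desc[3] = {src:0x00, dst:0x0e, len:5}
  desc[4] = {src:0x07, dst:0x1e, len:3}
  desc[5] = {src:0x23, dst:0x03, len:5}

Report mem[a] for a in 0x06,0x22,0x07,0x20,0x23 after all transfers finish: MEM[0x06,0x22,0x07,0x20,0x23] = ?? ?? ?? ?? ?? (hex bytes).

MEM[0x06,0x22,0x07,0x20,0x23] = 3f 84 26 c7 c7

#0 dst[0x1d+3] := {0x6c,0xf9,0xc4}
#1 dst[0x1f+4] := {0xa1,0xc1,0x28,0x18}
#2 dst[0x22+7] := {0x84,0xc7,0xd0,0x1a,0x3f,0x26,0xbc}
#3 dst[0x0e+5] := {0xfe,0xb1,0x0b,0xa2,0x19}
#4 dst[0x1e+3] := {0xc4,0x84,0xc7}
#5 dst[0x03+5] := {0xc7,0xd0,0x1a,0x3f,0x26}
query mem[0x06]=0x3f, mem[0x22]=0x84, mem[0x07]=0x26, mem[0x20]=0xc7, mem[0x23]=0xc7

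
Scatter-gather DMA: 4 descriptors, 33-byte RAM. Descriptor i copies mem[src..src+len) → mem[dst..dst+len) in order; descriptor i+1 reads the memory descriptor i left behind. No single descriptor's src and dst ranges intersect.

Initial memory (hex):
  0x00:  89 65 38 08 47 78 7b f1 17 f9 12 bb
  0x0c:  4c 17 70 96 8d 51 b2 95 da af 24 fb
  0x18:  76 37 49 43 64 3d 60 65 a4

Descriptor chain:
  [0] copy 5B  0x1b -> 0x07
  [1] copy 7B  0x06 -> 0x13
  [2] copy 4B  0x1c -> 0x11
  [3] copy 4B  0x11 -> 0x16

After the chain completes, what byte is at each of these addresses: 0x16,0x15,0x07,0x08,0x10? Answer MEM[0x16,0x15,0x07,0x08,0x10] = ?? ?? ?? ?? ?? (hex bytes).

  after D0: wrote 5B at 0x07 = 43643d6065
  after D1: wrote 7B at 0x13 = 7b43643d60654c
  after D2: wrote 4B at 0x11 = 643d6065
  after D3: wrote 4B at 0x16 = 643d6065
query mem[0x16]=0x64, mem[0x15]=0x64, mem[0x07]=0x43, mem[0x08]=0x64, mem[0x10]=0x8d

MEM[0x16,0x15,0x07,0x08,0x10] = 64 64 43 64 8d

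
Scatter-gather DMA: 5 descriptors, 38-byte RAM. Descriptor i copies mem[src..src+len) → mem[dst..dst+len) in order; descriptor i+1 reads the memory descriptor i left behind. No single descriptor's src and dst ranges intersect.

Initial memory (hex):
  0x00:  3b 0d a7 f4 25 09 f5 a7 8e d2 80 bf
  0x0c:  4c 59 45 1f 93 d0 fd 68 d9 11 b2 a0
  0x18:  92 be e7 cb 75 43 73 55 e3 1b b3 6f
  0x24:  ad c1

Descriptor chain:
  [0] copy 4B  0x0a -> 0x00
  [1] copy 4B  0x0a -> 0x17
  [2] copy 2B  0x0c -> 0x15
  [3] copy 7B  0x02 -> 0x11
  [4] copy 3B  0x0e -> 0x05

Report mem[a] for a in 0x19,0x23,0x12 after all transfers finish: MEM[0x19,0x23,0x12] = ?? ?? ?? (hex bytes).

[0] 0x0a->0x00 len=4 : 80 bf 4c 59
[1] 0x0a->0x17 len=4 : 80 bf 4c 59
[2] 0x0c->0x15 len=2 : 4c 59
[3] 0x02->0x11 len=7 : 4c 59 25 09 f5 a7 8e
[4] 0x0e->0x05 len=3 : 45 1f 93
query mem[0x19]=0x4c, mem[0x23]=0x6f, mem[0x12]=0x59

MEM[0x19,0x23,0x12] = 4c 6f 59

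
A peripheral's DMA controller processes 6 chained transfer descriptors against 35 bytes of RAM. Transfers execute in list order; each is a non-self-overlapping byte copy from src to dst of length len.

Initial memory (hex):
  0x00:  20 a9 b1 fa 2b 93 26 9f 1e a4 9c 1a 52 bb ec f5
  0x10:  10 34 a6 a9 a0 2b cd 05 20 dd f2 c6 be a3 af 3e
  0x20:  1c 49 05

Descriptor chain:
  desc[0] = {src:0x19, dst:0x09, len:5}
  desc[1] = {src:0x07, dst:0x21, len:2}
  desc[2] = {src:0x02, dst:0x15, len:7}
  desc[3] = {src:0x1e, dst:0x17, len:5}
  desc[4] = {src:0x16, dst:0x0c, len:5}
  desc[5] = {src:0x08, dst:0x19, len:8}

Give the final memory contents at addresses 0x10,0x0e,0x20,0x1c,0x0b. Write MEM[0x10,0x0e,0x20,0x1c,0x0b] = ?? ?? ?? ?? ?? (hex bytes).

#0 dst[0x09+5] := {0xdd,0xf2,0xc6,0xbe,0xa3}
#1 dst[0x21+2] := {0x9f,0x1e}
#2 dst[0x15+7] := {0xb1,0xfa,0x2b,0x93,0x26,0x9f,0x1e}
#3 dst[0x17+5] := {0xaf,0x3e,0x1c,0x9f,0x1e}
#4 dst[0x0c+5] := {0xfa,0xaf,0x3e,0x1c,0x9f}
#5 dst[0x19+8] := {0x1e,0xdd,0xf2,0xc6,0xfa,0xaf,0x3e,0x1c}
query mem[0x10]=0x9f, mem[0x0e]=0x3e, mem[0x20]=0x1c, mem[0x1c]=0xc6, mem[0x0b]=0xc6

MEM[0x10,0x0e,0x20,0x1c,0x0b] = 9f 3e 1c c6 c6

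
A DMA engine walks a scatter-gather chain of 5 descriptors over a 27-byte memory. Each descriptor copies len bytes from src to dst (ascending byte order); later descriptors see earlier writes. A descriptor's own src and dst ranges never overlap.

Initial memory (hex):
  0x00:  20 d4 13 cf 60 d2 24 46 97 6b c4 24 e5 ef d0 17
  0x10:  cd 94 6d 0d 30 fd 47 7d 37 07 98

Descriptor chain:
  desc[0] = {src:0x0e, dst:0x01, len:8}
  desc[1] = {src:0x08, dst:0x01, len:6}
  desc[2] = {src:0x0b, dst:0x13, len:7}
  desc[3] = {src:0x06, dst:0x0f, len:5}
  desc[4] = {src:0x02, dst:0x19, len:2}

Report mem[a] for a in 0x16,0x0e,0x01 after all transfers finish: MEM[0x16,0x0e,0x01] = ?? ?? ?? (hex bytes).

D0: mem[0x01..0x08] <- [d0 17 cd 94 6d 0d 30 fd]
D1: mem[0x01..0x06] <- [fd 6b c4 24 e5 ef]
D2: mem[0x13..0x19] <- [24 e5 ef d0 17 cd 94]
D3: mem[0x0f..0x13] <- [ef 30 fd 6b c4]
D4: mem[0x19..0x1a] <- [6b c4]
query mem[0x16]=0xd0, mem[0x0e]=0xd0, mem[0x01]=0xfd

MEM[0x16,0x0e,0x01] = d0 d0 fd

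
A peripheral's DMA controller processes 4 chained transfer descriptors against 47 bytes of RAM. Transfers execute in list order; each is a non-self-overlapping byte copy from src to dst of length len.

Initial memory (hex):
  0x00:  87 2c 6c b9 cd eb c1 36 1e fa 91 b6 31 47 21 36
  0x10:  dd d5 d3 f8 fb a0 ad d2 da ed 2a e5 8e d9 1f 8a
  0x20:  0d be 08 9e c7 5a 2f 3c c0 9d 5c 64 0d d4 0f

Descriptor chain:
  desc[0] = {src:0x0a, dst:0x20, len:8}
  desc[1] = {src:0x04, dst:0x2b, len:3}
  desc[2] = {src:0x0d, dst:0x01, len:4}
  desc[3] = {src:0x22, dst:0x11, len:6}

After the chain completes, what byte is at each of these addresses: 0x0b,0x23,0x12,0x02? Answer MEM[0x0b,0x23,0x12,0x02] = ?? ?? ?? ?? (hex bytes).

MEM[0x0b,0x23,0x12,0x02] = b6 47 47 21

[0] 0x0a->0x20 len=8 : 91 b6 31 47 21 36 dd d5
[1] 0x04->0x2b len=3 : cd eb c1
[2] 0x0d->0x01 len=4 : 47 21 36 dd
[3] 0x22->0x11 len=6 : 31 47 21 36 dd d5
query mem[0x0b]=0xb6, mem[0x23]=0x47, mem[0x12]=0x47, mem[0x02]=0x21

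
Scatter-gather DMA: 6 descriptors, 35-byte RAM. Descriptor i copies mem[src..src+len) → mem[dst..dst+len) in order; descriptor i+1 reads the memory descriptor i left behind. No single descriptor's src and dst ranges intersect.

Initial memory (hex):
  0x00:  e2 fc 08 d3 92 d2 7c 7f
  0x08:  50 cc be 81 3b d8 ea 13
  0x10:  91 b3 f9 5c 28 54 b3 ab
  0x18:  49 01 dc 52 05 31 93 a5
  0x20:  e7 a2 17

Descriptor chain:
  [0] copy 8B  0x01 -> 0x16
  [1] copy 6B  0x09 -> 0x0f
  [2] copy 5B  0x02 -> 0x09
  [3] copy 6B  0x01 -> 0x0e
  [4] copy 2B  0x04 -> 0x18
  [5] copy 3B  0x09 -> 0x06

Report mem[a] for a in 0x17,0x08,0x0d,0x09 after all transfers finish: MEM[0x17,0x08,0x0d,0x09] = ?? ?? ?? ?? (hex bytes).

MEM[0x17,0x08,0x0d,0x09] = 08 92 7c 08

D0: mem[0x16..0x1d] <- [fc 08 d3 92 d2 7c 7f 50]
D1: mem[0x0f..0x14] <- [cc be 81 3b d8 ea]
D2: mem[0x09..0x0d] <- [08 d3 92 d2 7c]
D3: mem[0x0e..0x13] <- [fc 08 d3 92 d2 7c]
D4: mem[0x18..0x19] <- [92 d2]
D5: mem[0x06..0x08] <- [08 d3 92]
query mem[0x17]=0x08, mem[0x08]=0x92, mem[0x0d]=0x7c, mem[0x09]=0x08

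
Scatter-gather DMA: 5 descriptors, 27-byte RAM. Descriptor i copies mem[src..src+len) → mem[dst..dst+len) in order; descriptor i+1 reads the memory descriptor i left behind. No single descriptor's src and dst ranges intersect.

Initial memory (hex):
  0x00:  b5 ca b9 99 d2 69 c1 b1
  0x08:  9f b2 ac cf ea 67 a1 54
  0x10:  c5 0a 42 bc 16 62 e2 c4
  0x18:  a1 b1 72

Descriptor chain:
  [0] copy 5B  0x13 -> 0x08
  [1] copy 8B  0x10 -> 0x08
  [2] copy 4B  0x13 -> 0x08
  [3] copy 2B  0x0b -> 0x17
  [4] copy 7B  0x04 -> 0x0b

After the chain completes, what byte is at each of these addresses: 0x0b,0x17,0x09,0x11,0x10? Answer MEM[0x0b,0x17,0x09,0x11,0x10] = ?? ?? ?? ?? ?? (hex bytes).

D0: mem[0x08..0x0c] <- [bc 16 62 e2 c4]
D1: mem[0x08..0x0f] <- [c5 0a 42 bc 16 62 e2 c4]
D2: mem[0x08..0x0b] <- [bc 16 62 e2]
D3: mem[0x17..0x18] <- [e2 16]
D4: mem[0x0b..0x11] <- [d2 69 c1 b1 bc 16 62]
query mem[0x0b]=0xd2, mem[0x17]=0xe2, mem[0x09]=0x16, mem[0x11]=0x62, mem[0x10]=0x16

MEM[0x0b,0x17,0x09,0x11,0x10] = d2 e2 16 62 16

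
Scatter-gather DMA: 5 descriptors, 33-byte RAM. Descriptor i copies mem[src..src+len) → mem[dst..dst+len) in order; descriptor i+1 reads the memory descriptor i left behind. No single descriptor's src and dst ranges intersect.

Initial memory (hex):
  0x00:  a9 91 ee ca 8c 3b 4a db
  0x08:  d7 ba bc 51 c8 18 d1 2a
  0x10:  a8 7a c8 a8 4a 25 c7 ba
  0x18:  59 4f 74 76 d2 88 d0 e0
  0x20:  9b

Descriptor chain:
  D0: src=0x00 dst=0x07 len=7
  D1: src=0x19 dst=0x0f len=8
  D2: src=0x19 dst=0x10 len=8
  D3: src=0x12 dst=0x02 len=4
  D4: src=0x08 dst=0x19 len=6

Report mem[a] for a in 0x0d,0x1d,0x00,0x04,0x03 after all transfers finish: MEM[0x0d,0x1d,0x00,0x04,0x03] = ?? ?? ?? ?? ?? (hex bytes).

D0: mem[0x07..0x0d] <- [a9 91 ee ca 8c 3b 4a]
D1: mem[0x0f..0x16] <- [4f 74 76 d2 88 d0 e0 9b]
D2: mem[0x10..0x17] <- [4f 74 76 d2 88 d0 e0 9b]
D3: mem[0x02..0x05] <- [76 d2 88 d0]
D4: mem[0x19..0x1e] <- [91 ee ca 8c 3b 4a]
query mem[0x0d]=0x4a, mem[0x1d]=0x3b, mem[0x00]=0xa9, mem[0x04]=0x88, mem[0x03]=0xd2

MEM[0x0d,0x1d,0x00,0x04,0x03] = 4a 3b a9 88 d2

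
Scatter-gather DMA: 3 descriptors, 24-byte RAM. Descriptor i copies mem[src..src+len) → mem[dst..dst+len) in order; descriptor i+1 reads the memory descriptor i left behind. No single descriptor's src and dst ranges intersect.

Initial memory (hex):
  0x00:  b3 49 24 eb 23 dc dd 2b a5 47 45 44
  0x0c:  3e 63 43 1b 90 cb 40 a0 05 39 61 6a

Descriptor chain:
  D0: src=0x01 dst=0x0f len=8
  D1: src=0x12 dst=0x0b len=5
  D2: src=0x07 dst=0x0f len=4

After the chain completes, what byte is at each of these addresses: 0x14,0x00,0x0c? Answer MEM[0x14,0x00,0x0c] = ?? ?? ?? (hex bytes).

[0] 0x01->0x0f len=8 : 49 24 eb 23 dc dd 2b a5
[1] 0x12->0x0b len=5 : 23 dc dd 2b a5
[2] 0x07->0x0f len=4 : 2b a5 47 45
query mem[0x14]=0xdd, mem[0x00]=0xb3, mem[0x0c]=0xdc

MEM[0x14,0x00,0x0c] = dd b3 dc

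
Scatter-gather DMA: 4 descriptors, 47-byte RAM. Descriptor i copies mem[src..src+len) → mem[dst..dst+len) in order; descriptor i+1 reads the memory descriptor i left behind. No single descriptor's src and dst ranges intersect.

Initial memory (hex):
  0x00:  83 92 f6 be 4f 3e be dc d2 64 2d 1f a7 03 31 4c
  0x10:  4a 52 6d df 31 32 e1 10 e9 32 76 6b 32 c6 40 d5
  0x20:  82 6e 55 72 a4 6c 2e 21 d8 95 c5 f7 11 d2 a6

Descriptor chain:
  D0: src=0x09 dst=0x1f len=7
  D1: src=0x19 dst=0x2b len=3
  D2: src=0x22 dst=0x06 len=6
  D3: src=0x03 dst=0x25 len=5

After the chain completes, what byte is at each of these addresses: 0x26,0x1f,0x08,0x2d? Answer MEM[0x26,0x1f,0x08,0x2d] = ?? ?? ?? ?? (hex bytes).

[0] 0x09->0x1f len=7 : 64 2d 1f a7 03 31 4c
[1] 0x19->0x2b len=3 : 32 76 6b
[2] 0x22->0x06 len=6 : a7 03 31 4c 2e 21
[3] 0x03->0x25 len=5 : be 4f 3e a7 03
query mem[0x26]=0x4f, mem[0x1f]=0x64, mem[0x08]=0x31, mem[0x2d]=0x6b

MEM[0x26,0x1f,0x08,0x2d] = 4f 64 31 6b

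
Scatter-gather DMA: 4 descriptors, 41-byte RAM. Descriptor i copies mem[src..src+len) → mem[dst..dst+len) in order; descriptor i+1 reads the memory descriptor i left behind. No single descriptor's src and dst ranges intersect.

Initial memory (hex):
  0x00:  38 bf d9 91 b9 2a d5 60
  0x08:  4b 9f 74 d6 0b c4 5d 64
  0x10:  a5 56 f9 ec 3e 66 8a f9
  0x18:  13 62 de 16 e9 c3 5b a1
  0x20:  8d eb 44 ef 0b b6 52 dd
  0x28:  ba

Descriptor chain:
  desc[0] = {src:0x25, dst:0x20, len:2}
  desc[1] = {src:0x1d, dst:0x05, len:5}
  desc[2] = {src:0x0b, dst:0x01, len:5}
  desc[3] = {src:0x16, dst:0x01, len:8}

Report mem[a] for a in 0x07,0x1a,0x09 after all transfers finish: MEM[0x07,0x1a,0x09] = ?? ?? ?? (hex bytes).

MEM[0x07,0x1a,0x09] = e9 de 52

#0 dst[0x20+2] := {0xb6,0x52}
#1 dst[0x05+5] := {0xc3,0x5b,0xa1,0xb6,0x52}
#2 dst[0x01+5] := {0xd6,0x0b,0xc4,0x5d,0x64}
#3 dst[0x01+8] := {0x8a,0xf9,0x13,0x62,0xde,0x16,0xe9,0xc3}
query mem[0x07]=0xe9, mem[0x1a]=0xde, mem[0x09]=0x52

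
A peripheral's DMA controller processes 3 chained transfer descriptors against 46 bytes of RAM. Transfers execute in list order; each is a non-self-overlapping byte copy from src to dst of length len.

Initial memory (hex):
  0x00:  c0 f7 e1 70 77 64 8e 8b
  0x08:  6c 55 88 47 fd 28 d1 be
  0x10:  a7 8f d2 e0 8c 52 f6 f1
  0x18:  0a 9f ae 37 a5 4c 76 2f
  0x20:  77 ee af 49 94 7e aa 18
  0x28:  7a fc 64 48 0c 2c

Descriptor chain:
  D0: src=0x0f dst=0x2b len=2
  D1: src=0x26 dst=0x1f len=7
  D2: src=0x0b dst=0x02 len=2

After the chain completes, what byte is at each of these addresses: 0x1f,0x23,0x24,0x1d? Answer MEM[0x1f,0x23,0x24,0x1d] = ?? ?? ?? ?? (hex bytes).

D0: mem[0x2b..0x2c] <- [be a7]
D1: mem[0x1f..0x25] <- [aa 18 7a fc 64 be a7]
D2: mem[0x02..0x03] <- [47 fd]
query mem[0x1f]=0xaa, mem[0x23]=0x64, mem[0x24]=0xbe, mem[0x1d]=0x4c

MEM[0x1f,0x23,0x24,0x1d] = aa 64 be 4c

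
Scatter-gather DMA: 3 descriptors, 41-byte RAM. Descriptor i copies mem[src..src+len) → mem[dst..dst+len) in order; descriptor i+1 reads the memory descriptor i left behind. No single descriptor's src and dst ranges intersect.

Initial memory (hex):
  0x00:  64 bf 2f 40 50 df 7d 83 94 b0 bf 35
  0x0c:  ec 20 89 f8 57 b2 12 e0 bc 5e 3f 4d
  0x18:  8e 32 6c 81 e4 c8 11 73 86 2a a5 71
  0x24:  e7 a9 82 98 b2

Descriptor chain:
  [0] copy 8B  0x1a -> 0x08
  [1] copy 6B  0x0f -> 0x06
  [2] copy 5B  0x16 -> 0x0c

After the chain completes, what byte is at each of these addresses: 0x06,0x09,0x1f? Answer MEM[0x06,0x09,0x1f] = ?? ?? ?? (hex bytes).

MEM[0x06,0x09,0x1f] = 2a 12 73

#0 dst[0x08+8] := {0x6c,0x81,0xe4,0xc8,0x11,0x73,0x86,0x2a}
#1 dst[0x06+6] := {0x2a,0x57,0xb2,0x12,0xe0,0xbc}
#2 dst[0x0c+5] := {0x3f,0x4d,0x8e,0x32,0x6c}
query mem[0x06]=0x2a, mem[0x09]=0x12, mem[0x1f]=0x73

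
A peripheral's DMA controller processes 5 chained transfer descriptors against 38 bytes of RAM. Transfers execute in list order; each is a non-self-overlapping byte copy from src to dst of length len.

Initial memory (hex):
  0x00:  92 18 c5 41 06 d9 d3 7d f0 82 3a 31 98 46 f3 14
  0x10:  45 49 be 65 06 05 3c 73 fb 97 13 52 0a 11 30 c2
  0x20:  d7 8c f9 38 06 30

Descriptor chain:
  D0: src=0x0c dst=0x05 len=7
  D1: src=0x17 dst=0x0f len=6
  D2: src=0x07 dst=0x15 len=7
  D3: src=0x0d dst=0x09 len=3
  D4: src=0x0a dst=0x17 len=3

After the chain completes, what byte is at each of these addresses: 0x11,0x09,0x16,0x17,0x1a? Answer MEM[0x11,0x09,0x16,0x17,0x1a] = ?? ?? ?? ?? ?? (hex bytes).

MEM[0x11,0x09,0x16,0x17,0x1a] = 97 46 14 f3 98

[0] 0x0c->0x05 len=7 : 98 46 f3 14 45 49 be
[1] 0x17->0x0f len=6 : 73 fb 97 13 52 0a
[2] 0x07->0x15 len=7 : f3 14 45 49 be 98 46
[3] 0x0d->0x09 len=3 : 46 f3 73
[4] 0x0a->0x17 len=3 : f3 73 98
query mem[0x11]=0x97, mem[0x09]=0x46, mem[0x16]=0x14, mem[0x17]=0xf3, mem[0x1a]=0x98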